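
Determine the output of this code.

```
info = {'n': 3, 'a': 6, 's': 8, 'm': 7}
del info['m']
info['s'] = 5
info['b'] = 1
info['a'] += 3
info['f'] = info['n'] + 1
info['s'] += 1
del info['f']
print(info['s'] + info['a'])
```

15

del 'm' → {'n': 3, 'a': 6, 's': 8}
info['s'] = 5 → {'n': 3, 'a': 6, 's': 5}
info['b'] = 1 → {'n': 3, 'a': 6, 's': 5, 'b': 1}
info['a'] = 6+3 = 9 → {'n': 3, 'a': 9, 's': 5, 'b': 1}
info['f'] = info['n']+1 = 4 → {'n': 3, 'a': 9, 's': 5, 'b': 1, 'f': 4}
info['s'] = 5+1 = 6 → {'n': 3, 'a': 9, 's': 6, 'b': 1, 'f': 4}
del 'f' → {'n': 3, 'a': 9, 's': 6, 'b': 1}
info['s']+info['a'] = 6+9 = 15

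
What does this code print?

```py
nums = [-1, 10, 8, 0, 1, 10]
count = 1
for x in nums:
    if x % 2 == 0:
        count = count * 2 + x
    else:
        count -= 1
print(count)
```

x=-1: not even, count = 1-1 = 0
x=10: even, count = 0*2+10 = 10
x=8: even, count = 10*2+8 = 28
x=0: even, count = 28*2+0 = 56
x=1: not even, count = 56-1 = 55
x=10: even, count = 55*2+10 = 120

120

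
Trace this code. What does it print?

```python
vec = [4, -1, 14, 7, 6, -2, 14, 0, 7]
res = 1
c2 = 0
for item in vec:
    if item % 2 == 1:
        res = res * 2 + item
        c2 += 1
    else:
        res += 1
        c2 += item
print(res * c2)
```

item=4: not odd, res = 1+1 = 2; c2=4
item=-1: odd, res = 2*2+(-1) = 3; c2=5
item=14: not odd, res = 3+1 = 4; c2=19
item=7: odd, res = 4*2+7 = 15; c2=20
item=6: not odd, res = 15+1 = 16; c2=26
item=-2: not odd, res = 16+1 = 17; c2=24
item=14: not odd, res = 17+1 = 18; c2=38
item=0: not odd, res = 18+1 = 19; c2=38
item=7: odd, res = 19*2+7 = 45; c2=39
res*c2 = 45*39 = 1755

1755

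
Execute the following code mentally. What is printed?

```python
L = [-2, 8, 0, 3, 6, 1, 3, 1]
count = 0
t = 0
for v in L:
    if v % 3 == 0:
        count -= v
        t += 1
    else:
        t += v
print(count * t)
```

v=-2: not %3==0; t=-2
v=8: not %3==0; t=6
v=0: %3==0, count = 0-0 = 0; t=7
v=3: %3==0, count = 0-3 = -3; t=8
v=6: %3==0, count = (-3)-6 = -9; t=9
v=1: not %3==0; t=10
v=3: %3==0, count = (-9)-3 = -12; t=11
v=1: not %3==0; t=12
count*t = (-12)*12 = -144

-144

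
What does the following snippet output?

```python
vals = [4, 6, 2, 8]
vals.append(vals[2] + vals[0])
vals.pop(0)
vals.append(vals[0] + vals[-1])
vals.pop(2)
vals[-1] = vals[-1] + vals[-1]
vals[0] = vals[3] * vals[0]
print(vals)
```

[144, 2, 6, 24]

append vals[2]+vals[0] = 2+4 = 6 → [4, 6, 2, 8, 6]
pop(0) removes 4 → [6, 2, 8, 6]
append vals[0]+vals[-1] = 6+6 = 12 → [6, 2, 8, 6, 12]
pop(2) removes 8 → [6, 2, 6, 12]
vals[-1] = vals[-1]+vals[-1] = 12+12 = 24 → [6, 2, 6, 24]
vals[0] = vals[3]*vals[0] = 24*6 = 144 → [144, 2, 6, 24]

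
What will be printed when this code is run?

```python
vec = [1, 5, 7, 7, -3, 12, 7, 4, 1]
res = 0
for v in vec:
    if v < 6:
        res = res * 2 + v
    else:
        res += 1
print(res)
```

v=1: <6, res = 0*2+1 = 1
v=5: <6, res = 1*2+5 = 7
v=7: not <6, res = 7+1 = 8
v=7: not <6, res = 8+1 = 9
v=-3: <6, res = 9*2+(-3) = 15
v=12: not <6, res = 15+1 = 16
v=7: not <6, res = 16+1 = 17
v=4: <6, res = 17*2+4 = 38
v=1: <6, res = 38*2+1 = 77

77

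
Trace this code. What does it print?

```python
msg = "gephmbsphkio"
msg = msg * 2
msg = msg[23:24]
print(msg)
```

repeat ×2 → 'gephmbsphkiogephmbsphkio'
slice [23:24] → 'o'

o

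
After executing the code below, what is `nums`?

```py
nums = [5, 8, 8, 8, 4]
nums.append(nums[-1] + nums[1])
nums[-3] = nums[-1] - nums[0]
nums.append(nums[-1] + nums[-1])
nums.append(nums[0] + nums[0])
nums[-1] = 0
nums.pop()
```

append nums[-1]+nums[1] = 4+8 = 12 → [5, 8, 8, 8, 4, 12]
nums[-3] = nums[-1]-nums[0] = 12-5 = 7 → [5, 8, 8, 7, 4, 12]
append nums[-1]+nums[-1] = 12+12 = 24 → [5, 8, 8, 7, 4, 12, 24]
append nums[0]+nums[0] = 5+5 = 10 → [5, 8, 8, 7, 4, 12, 24, 10]
nums[-1] = 0 → [5, 8, 8, 7, 4, 12, 24, 0]
pop() removes 0 → [5, 8, 8, 7, 4, 12, 24]

[5, 8, 8, 7, 4, 12, 24]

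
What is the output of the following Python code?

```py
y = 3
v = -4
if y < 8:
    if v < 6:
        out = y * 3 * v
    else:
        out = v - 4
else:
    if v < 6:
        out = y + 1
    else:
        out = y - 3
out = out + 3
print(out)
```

y=3, v=-4
y < 8 is True; v < 6 is True
→ out = y * 3 * v = -36
out = (-36)+3 = -33

-33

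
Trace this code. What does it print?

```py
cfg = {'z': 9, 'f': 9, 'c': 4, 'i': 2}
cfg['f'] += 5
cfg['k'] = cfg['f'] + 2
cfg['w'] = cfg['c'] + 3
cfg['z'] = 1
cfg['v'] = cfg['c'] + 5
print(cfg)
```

{'z': 1, 'f': 14, 'c': 4, 'i': 2, 'k': 16, 'w': 7, 'v': 9}

cfg['f'] = 9+5 = 14 → {'z': 9, 'f': 14, 'c': 4, 'i': 2}
cfg['k'] = cfg['f']+2 = 16 → {'z': 9, 'f': 14, 'c': 4, 'i': 2, 'k': 16}
cfg['w'] = cfg['c']+3 = 7 → {'z': 9, 'f': 14, 'c': 4, 'i': 2, 'k': 16, 'w': 7}
cfg['z'] = 1 → {'z': 1, 'f': 14, 'c': 4, 'i': 2, 'k': 16, 'w': 7}
cfg['v'] = cfg['c']+5 = 9 → {'z': 1, 'f': 14, 'c': 4, 'i': 2, 'k': 16, 'w': 7, 'v': 9}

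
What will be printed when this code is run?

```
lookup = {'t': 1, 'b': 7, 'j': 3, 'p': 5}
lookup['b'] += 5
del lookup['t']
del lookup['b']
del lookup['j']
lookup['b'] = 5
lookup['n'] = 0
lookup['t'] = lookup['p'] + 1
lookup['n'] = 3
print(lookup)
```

lookup['b'] = 7+5 = 12 → {'t': 1, 'b': 12, 'j': 3, 'p': 5}
del 't' → {'b': 12, 'j': 3, 'p': 5}
del 'b' → {'j': 3, 'p': 5}
del 'j' → {'p': 5}
lookup['b'] = 5 → {'p': 5, 'b': 5}
lookup['n'] = 0 → {'p': 5, 'b': 5, 'n': 0}
lookup['t'] = lookup['p']+1 = 6 → {'p': 5, 'b': 5, 'n': 0, 't': 6}
lookup['n'] = 3 → {'p': 5, 'b': 5, 'n': 3, 't': 6}

{'p': 5, 'b': 5, 'n': 3, 't': 6}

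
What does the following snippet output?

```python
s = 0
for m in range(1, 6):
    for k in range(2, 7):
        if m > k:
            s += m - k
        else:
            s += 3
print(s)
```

m=1,k=2: not 1>2, s = 0+3 = 3
m=1,k=3: not 1>3, s = 3+3 = 6
m=1,k=4: not 1>4, s = 6+3 = 9
m=1,k=5: not 1>5, s = 9+3 = 12
m=1,k=6: not 1>6, s = 12+3 = 15
m=2,k=2: not 2>2, s = 15+3 = 18
m=2,k=3: not 2>3, s = 18+3 = 21
m=2,k=4: not 2>4, s = 21+3 = 24
m=2,k=5: not 2>5, s = 24+3 = 27
m=2,k=6: not 2>6, s = 27+3 = 30
m=3,k=2: 3>2, s = 30+1 = 31
m=3,k=3: not 3>3, s = 31+3 = 34
m=3,k=4: not 3>4, s = 34+3 = 37
m=3,k=5: not 3>5, s = 37+3 = 40
m=3,k=6: not 3>6, s = 40+3 = 43
m=4,k=2: 4>2, s = 43+2 = 45
m=4,k=3: 4>3, s = 45+1 = 46
m=4,k=4: not 4>4, s = 46+3 = 49
m=4,k=5: not 4>5, s = 49+3 = 52
m=4,k=6: not 4>6, s = 52+3 = 55
m=5,k=2: 5>2, s = 55+3 = 58
m=5,k=3: 5>3, s = 58+2 = 60
m=5,k=4: 5>4, s = 60+1 = 61
m=5,k=5: not 5>5, s = 61+3 = 64
m=5,k=6: not 5>6, s = 64+3 = 67

67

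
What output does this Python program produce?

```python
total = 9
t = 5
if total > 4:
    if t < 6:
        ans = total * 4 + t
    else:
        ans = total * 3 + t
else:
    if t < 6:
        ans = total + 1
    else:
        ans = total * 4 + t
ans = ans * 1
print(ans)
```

total=9, t=5
total > 4 is True; t < 6 is True
→ ans = total * 4 + t = 41
ans = 41*1 = 41

41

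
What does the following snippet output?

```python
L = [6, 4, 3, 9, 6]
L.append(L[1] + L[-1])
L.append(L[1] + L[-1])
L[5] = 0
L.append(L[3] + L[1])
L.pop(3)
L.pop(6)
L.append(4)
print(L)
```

append L[1]+L[-1] = 4+6 = 10 → [6, 4, 3, 9, 6, 10]
append L[1]+L[-1] = 4+10 = 14 → [6, 4, 3, 9, 6, 10, 14]
L[5] = 0 → [6, 4, 3, 9, 6, 0, 14]
append L[3]+L[1] = 9+4 = 13 → [6, 4, 3, 9, 6, 0, 14, 13]
pop(3) removes 9 → [6, 4, 3, 6, 0, 14, 13]
pop(6) removes 13 → [6, 4, 3, 6, 0, 14]
append 4 → [6, 4, 3, 6, 0, 14, 4]

[6, 4, 3, 6, 0, 14, 4]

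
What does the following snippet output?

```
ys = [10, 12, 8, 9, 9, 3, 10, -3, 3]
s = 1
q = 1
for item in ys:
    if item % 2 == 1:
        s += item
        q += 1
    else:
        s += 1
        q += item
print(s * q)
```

item=10: not odd, s = 1+1 = 2; q=11
item=12: not odd, s = 2+1 = 3; q=23
item=8: not odd, s = 3+1 = 4; q=31
item=9: odd, s = 4+9 = 13; q=32
item=9: odd, s = 13+9 = 22; q=33
item=3: odd, s = 22+3 = 25; q=34
item=10: not odd, s = 25+1 = 26; q=44
item=-3: odd, s = 26+(-3) = 23; q=45
item=3: odd, s = 23+3 = 26; q=46
s*q = 26*46 = 1196

1196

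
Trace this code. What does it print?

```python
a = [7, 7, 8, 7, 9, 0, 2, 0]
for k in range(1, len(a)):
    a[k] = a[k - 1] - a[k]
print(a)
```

[7, 0, -8, -15, -24, -24, -26, -26]

k=1: a[1] = 7-7 = 0 → [7, 0, 8, 7, 9, 0, 2, 0]
k=2: a[2] = 0-8 = -8 → [7, 0, -8, 7, 9, 0, 2, 0]
k=3: a[3] = (-8)-7 = -15 → [7, 0, -8, -15, 9, 0, 2, 0]
k=4: a[4] = (-15)-9 = -24 → [7, 0, -8, -15, -24, 0, 2, 0]
k=5: a[5] = (-24)-0 = -24 → [7, 0, -8, -15, -24, -24, 2, 0]
k=6: a[6] = (-24)-2 = -26 → [7, 0, -8, -15, -24, -24, -26, 0]
k=7: a[7] = (-26)-0 = -26 → [7, 0, -8, -15, -24, -24, -26, -26]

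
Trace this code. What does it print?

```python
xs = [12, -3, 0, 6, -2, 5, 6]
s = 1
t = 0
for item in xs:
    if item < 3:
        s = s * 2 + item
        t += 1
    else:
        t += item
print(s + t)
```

26

item=12: not <3; t=12
item=-3: <3, s = 1*2+(-3) = -1; t=13
item=0: <3, s = (-1)*2+0 = -2; t=14
item=6: not <3; t=20
item=-2: <3, s = (-2)*2+(-2) = -6; t=21
item=5: not <3; t=26
item=6: not <3; t=32
s+t = (-6)+32 = 26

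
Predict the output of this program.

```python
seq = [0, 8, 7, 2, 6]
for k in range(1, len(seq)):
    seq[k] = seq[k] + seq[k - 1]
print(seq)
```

k=1: seq[1] = 8+0 = 8 → [0, 8, 7, 2, 6]
k=2: seq[2] = 7+8 = 15 → [0, 8, 15, 2, 6]
k=3: seq[3] = 2+15 = 17 → [0, 8, 15, 17, 6]
k=4: seq[4] = 6+17 = 23 → [0, 8, 15, 17, 23]

[0, 8, 15, 17, 23]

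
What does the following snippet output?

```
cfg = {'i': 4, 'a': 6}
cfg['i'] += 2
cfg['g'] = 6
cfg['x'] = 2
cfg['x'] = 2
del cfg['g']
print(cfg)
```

{'i': 6, 'a': 6, 'x': 2}

cfg['i'] = 4+2 = 6 → {'i': 6, 'a': 6}
cfg['g'] = 6 → {'i': 6, 'a': 6, 'g': 6}
cfg['x'] = 2 → {'i': 6, 'a': 6, 'g': 6, 'x': 2}
cfg['x'] = 2 → {'i': 6, 'a': 6, 'g': 6, 'x': 2}
del 'g' → {'i': 6, 'a': 6, 'x': 2}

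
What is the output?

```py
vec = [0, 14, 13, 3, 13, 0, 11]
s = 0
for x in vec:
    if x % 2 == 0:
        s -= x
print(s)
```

-14

x=0: even, s = 0-0 = 0
x=14: even, s = 0-14 = -14
x=13: not even
x=3: not even
x=13: not even
x=0: even, s = (-14)-0 = -14
x=11: not even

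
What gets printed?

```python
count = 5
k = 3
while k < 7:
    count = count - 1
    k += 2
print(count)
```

3

k=3: count = 5-1 = 4
k=5: count = 4-1 = 3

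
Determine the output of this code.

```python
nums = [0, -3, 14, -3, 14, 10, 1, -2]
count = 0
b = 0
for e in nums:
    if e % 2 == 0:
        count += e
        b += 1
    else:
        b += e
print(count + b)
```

e=0: even, count = 0+0 = 0; b=1
e=-3: not even; b=-2
e=14: even, count = 0+14 = 14; b=-1
e=-3: not even; b=-4
e=14: even, count = 14+14 = 28; b=-3
e=10: even, count = 28+10 = 38; b=-2
e=1: not even; b=-1
e=-2: even, count = 38+(-2) = 36; b=0
count+b = 36+0 = 36

36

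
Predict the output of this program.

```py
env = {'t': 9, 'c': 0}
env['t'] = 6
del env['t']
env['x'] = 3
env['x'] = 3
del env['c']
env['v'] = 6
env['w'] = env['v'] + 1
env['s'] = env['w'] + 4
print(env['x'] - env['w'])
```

-4

env['t'] = 6 → {'t': 6, 'c': 0}
del 't' → {'c': 0}
env['x'] = 3 → {'c': 0, 'x': 3}
env['x'] = 3 → {'c': 0, 'x': 3}
del 'c' → {'x': 3}
env['v'] = 6 → {'x': 3, 'v': 6}
env['w'] = env['v']+1 = 7 → {'x': 3, 'v': 6, 'w': 7}
env['s'] = env['w']+4 = 11 → {'x': 3, 'v': 6, 'w': 7, 's': 11}
env['x']-env['w'] = 3-7 = -4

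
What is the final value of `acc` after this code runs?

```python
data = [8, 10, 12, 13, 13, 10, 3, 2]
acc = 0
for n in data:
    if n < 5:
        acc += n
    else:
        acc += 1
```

n=8: not <5, acc = 0+1 = 1
n=10: not <5, acc = 1+1 = 2
n=12: not <5, acc = 2+1 = 3
n=13: not <5, acc = 3+1 = 4
n=13: not <5, acc = 4+1 = 5
n=10: not <5, acc = 5+1 = 6
n=3: <5, acc = 6+3 = 9
n=2: <5, acc = 9+2 = 11

11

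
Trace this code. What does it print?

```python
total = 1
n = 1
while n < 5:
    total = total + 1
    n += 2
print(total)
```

n=1: total = 1+1 = 2
n=3: total = 2+1 = 3

3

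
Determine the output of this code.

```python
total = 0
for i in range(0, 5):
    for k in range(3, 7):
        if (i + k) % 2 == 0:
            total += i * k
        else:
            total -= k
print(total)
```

i=0,k=3: odd sum, total = 0-3 = -3
i=0,k=4: even sum, total = (-3)+0 = -3
i=0,k=5: odd sum, total = (-3)-5 = -8
i=0,k=6: even sum, total = (-8)+0 = -8
i=1,k=3: even sum, total = (-8)+3 = -5
i=1,k=4: odd sum, total = (-5)-4 = -9
i=1,k=5: even sum, total = (-9)+5 = -4
i=1,k=6: odd sum, total = (-4)-6 = -10
i=2,k=3: odd sum, total = (-10)-3 = -13
i=2,k=4: even sum, total = (-13)+8 = -5
i=2,k=5: odd sum, total = (-5)-5 = -10
i=2,k=6: even sum, total = (-10)+12 = 2
i=3,k=3: even sum, total = 2+9 = 11
i=3,k=4: odd sum, total = 11-4 = 7
i=3,k=5: even sum, total = 7+15 = 22
i=3,k=6: odd sum, total = 22-6 = 16
i=4,k=3: odd sum, total = 16-3 = 13
i=4,k=4: even sum, total = 13+16 = 29
i=4,k=5: odd sum, total = 29-5 = 24
i=4,k=6: even sum, total = 24+24 = 48

48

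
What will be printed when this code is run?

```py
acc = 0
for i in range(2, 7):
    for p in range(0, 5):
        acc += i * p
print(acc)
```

200

i=2,p=0: acc = 0+0 = 0
i=2,p=1: acc = 0+2 = 2
i=2,p=2: acc = 2+4 = 6
i=2,p=3: acc = 6+6 = 12
i=2,p=4: acc = 12+8 = 20
i=3,p=0: acc = 20+0 = 20
i=3,p=1: acc = 20+3 = 23
i=3,p=2: acc = 23+6 = 29
i=3,p=3: acc = 29+9 = 38
i=3,p=4: acc = 38+12 = 50
i=4,p=0: acc = 50+0 = 50
i=4,p=1: acc = 50+4 = 54
i=4,p=2: acc = 54+8 = 62
i=4,p=3: acc = 62+12 = 74
i=4,p=4: acc = 74+16 = 90
i=5,p=0: acc = 90+0 = 90
i=5,p=1: acc = 90+5 = 95
i=5,p=2: acc = 95+10 = 105
i=5,p=3: acc = 105+15 = 120
i=5,p=4: acc = 120+20 = 140
i=6,p=0: acc = 140+0 = 140
i=6,p=1: acc = 140+6 = 146
i=6,p=2: acc = 146+12 = 158
i=6,p=3: acc = 158+18 = 176
i=6,p=4: acc = 176+24 = 200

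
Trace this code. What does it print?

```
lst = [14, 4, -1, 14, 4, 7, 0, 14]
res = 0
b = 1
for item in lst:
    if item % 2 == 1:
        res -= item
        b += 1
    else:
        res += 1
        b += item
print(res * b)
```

item=14: not odd, res = 0+1 = 1; b=15
item=4: not odd, res = 1+1 = 2; b=19
item=-1: odd, res = 2-(-1) = 3; b=20
item=14: not odd, res = 3+1 = 4; b=34
item=4: not odd, res = 4+1 = 5; b=38
item=7: odd, res = 5-7 = -2; b=39
item=0: not odd, res = (-2)+1 = -1; b=39
item=14: not odd, res = (-1)+1 = 0; b=53
res*b = 0*53 = 0

0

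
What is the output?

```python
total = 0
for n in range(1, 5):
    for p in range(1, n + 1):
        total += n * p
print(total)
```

65

n=1,p=1: total = 0+1 = 1
n=2,p=1: total = 1+2 = 3
n=2,p=2: total = 3+4 = 7
n=3,p=1: total = 7+3 = 10
n=3,p=2: total = 10+6 = 16
n=3,p=3: total = 16+9 = 25
n=4,p=1: total = 25+4 = 29
n=4,p=2: total = 29+8 = 37
n=4,p=3: total = 37+12 = 49
n=4,p=4: total = 49+16 = 65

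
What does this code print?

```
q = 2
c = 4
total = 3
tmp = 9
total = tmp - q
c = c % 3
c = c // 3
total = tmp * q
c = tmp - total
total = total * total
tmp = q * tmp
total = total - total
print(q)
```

total = 9-2 = 7
c = 4%3 = 1
c = 1//3 = 0
total = 9*2 = 18
c = 9-18 = -9
total = 18*18 = 324
tmp = 2*9 = 18
total = 324-324 = 0

2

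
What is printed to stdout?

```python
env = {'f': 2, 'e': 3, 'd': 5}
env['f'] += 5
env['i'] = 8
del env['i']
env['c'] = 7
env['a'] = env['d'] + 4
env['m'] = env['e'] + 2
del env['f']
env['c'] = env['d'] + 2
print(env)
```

env['f'] = 2+5 = 7 → {'f': 7, 'e': 3, 'd': 5}
env['i'] = 8 → {'f': 7, 'e': 3, 'd': 5, 'i': 8}
del 'i' → {'f': 7, 'e': 3, 'd': 5}
env['c'] = 7 → {'f': 7, 'e': 3, 'd': 5, 'c': 7}
env['a'] = env['d']+4 = 9 → {'f': 7, 'e': 3, 'd': 5, 'c': 7, 'a': 9}
env['m'] = env['e']+2 = 5 → {'f': 7, 'e': 3, 'd': 5, 'c': 7, 'a': 9, 'm': 5}
del 'f' → {'e': 3, 'd': 5, 'c': 7, 'a': 9, 'm': 5}
env['c'] = env['d']+2 = 7 → {'e': 3, 'd': 5, 'c': 7, 'a': 9, 'm': 5}

{'e': 3, 'd': 5, 'c': 7, 'a': 9, 'm': 5}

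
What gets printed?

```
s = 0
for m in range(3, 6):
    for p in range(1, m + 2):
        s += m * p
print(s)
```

m=3,p=1: s = 0+3 = 3
m=3,p=2: s = 3+6 = 9
m=3,p=3: s = 9+9 = 18
m=3,p=4: s = 18+12 = 30
m=4,p=1: s = 30+4 = 34
m=4,p=2: s = 34+8 = 42
m=4,p=3: s = 42+12 = 54
m=4,p=4: s = 54+16 = 70
m=4,p=5: s = 70+20 = 90
m=5,p=1: s = 90+5 = 95
m=5,p=2: s = 95+10 = 105
m=5,p=3: s = 105+15 = 120
m=5,p=4: s = 120+20 = 140
m=5,p=5: s = 140+25 = 165
m=5,p=6: s = 165+30 = 195

195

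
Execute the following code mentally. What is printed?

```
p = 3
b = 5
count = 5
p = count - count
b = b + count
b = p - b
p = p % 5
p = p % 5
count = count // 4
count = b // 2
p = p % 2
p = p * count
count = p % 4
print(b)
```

-10

p = 5-5 = 0
b = 5+5 = 10
b = 0-10 = -10
p = 0%5 = 0
p = 0%5 = 0
count = 5//4 = 1
count = (-10)//2 = -5
p = 0%2 = 0
p = 0*(-5) = 0
count = 0%4 = 0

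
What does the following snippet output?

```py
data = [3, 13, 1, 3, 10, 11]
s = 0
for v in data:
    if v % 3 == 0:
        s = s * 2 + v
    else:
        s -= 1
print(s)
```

3

v=3: %3==0, s = 0*2+3 = 3
v=13: not %3==0, s = 3-1 = 2
v=1: not %3==0, s = 2-1 = 1
v=3: %3==0, s = 1*2+3 = 5
v=10: not %3==0, s = 5-1 = 4
v=11: not %3==0, s = 4-1 = 3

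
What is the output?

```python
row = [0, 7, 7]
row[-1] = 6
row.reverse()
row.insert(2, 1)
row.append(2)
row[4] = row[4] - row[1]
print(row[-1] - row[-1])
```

row[-1] = 6 → [0, 7, 6]
reverse → [6, 7, 0]
insert 1 at 2 → [6, 7, 1, 0]
append 2 → [6, 7, 1, 0, 2]
row[4] = row[4]-row[1] = 2-7 = -5 → [6, 7, 1, 0, -5]
row[-1]-row[-1] = (-5)-(-5) = 0

0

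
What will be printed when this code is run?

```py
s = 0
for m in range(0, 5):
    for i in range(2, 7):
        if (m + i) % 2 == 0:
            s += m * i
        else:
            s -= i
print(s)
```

m=0,i=2: even sum, s = 0+0 = 0
m=0,i=3: odd sum, s = 0-3 = -3
m=0,i=4: even sum, s = (-3)+0 = -3
m=0,i=5: odd sum, s = (-3)-5 = -8
m=0,i=6: even sum, s = (-8)+0 = -8
m=1,i=2: odd sum, s = (-8)-2 = -10
m=1,i=3: even sum, s = (-10)+3 = -7
m=1,i=4: odd sum, s = (-7)-4 = -11
m=1,i=5: even sum, s = (-11)+5 = -6
m=1,i=6: odd sum, s = (-6)-6 = -12
m=2,i=2: even sum, s = (-12)+4 = -8
m=2,i=3: odd sum, s = (-8)-3 = -11
m=2,i=4: even sum, s = (-11)+8 = -3
m=2,i=5: odd sum, s = (-3)-5 = -8
m=2,i=6: even sum, s = (-8)+12 = 4
m=3,i=2: odd sum, s = 4-2 = 2
m=3,i=3: even sum, s = 2+9 = 11
m=3,i=4: odd sum, s = 11-4 = 7
m=3,i=5: even sum, s = 7+15 = 22
m=3,i=6: odd sum, s = 22-6 = 16
m=4,i=2: even sum, s = 16+8 = 24
m=4,i=3: odd sum, s = 24-3 = 21
m=4,i=4: even sum, s = 21+16 = 37
m=4,i=5: odd sum, s = 37-5 = 32
m=4,i=6: even sum, s = 32+24 = 56

56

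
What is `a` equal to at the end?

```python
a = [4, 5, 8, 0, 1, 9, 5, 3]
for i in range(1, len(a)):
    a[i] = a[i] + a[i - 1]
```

i=1: a[1] = 5+4 = 9 → [4, 9, 8, 0, 1, 9, 5, 3]
i=2: a[2] = 8+9 = 17 → [4, 9, 17, 0, 1, 9, 5, 3]
i=3: a[3] = 0+17 = 17 → [4, 9, 17, 17, 1, 9, 5, 3]
i=4: a[4] = 1+17 = 18 → [4, 9, 17, 17, 18, 9, 5, 3]
i=5: a[5] = 9+18 = 27 → [4, 9, 17, 17, 18, 27, 5, 3]
i=6: a[6] = 5+27 = 32 → [4, 9, 17, 17, 18, 27, 32, 3]
i=7: a[7] = 3+32 = 35 → [4, 9, 17, 17, 18, 27, 32, 35]

[4, 9, 17, 17, 18, 27, 32, 35]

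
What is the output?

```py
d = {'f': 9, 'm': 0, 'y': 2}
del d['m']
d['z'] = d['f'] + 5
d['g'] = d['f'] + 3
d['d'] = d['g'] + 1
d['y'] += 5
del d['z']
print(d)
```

del 'm' → {'f': 9, 'y': 2}
d['z'] = d['f']+5 = 14 → {'f': 9, 'y': 2, 'z': 14}
d['g'] = d['f']+3 = 12 → {'f': 9, 'y': 2, 'z': 14, 'g': 12}
d['d'] = d['g']+1 = 13 → {'f': 9, 'y': 2, 'z': 14, 'g': 12, 'd': 13}
d['y'] = 2+5 = 7 → {'f': 9, 'y': 7, 'z': 14, 'g': 12, 'd': 13}
del 'z' → {'f': 9, 'y': 7, 'g': 12, 'd': 13}

{'f': 9, 'y': 7, 'g': 12, 'd': 13}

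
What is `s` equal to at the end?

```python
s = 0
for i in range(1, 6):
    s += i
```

i=1: s = 0+1 = 1
i=2: s = 1+2 = 3
i=3: s = 3+3 = 6
i=4: s = 6+4 = 10
i=5: s = 10+5 = 15

15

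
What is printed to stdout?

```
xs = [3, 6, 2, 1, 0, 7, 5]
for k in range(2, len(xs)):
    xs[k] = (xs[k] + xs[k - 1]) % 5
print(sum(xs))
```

22

k=2: xs[2] = (2+6)%5 = 3 → [3, 6, 3, 1, 0, 7, 5]
k=3: xs[3] = (1+3)%5 = 4 → [3, 6, 3, 4, 0, 7, 5]
k=4: xs[4] = (0+4)%5 = 4 → [3, 6, 3, 4, 4, 7, 5]
k=5: xs[5] = (7+4)%5 = 1 → [3, 6, 3, 4, 4, 1, 5]
k=6: xs[6] = (5+1)%5 = 1 → [3, 6, 3, 4, 4, 1, 1]
sum = 22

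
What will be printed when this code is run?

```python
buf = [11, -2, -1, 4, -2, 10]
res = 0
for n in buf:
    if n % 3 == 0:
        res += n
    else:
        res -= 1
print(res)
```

-6

n=11: not %3==0, res = 0-1 = -1
n=-2: not %3==0, res = (-1)-1 = -2
n=-1: not %3==0, res = (-2)-1 = -3
n=4: not %3==0, res = (-3)-1 = -4
n=-2: not %3==0, res = (-4)-1 = -5
n=10: not %3==0, res = (-5)-1 = -6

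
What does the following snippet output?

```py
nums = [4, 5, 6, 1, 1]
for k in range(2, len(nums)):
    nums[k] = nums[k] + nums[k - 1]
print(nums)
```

[4, 5, 11, 12, 13]

k=2: nums[2] = 6+5 = 11 → [4, 5, 11, 1, 1]
k=3: nums[3] = 1+11 = 12 → [4, 5, 11, 12, 1]
k=4: nums[4] = 1+12 = 13 → [4, 5, 11, 12, 13]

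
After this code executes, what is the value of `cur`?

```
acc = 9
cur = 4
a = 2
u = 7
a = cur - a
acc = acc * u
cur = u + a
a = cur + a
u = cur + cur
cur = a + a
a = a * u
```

22

a = 4-2 = 2
acc = 9*7 = 63
cur = 7+2 = 9
a = 9+2 = 11
u = 9+9 = 18
cur = 11+11 = 22
a = 11*18 = 198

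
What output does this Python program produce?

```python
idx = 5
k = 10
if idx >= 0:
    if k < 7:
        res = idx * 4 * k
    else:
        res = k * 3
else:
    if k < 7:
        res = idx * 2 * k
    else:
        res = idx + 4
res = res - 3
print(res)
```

idx=5, k=10
idx >= 0 is True; k < 7 is False
→ res = k * 3 = 30
res = 30-3 = 27

27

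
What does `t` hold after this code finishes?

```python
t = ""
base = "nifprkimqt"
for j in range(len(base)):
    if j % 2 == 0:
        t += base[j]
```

'nfriq'

j=0: add 'n' → 'n'
j=1: skip
j=2: add 'f' → 'nf'
j=3: skip
j=4: add 'r' → 'nfr'
j=5: skip
j=6: add 'i' → 'nfri'
j=7: skip
j=8: add 'q' → 'nfriq'
j=9: skip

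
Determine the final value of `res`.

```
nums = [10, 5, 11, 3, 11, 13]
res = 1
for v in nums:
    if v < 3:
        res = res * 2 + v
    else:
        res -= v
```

v=10: not <3, res = 1-10 = -9
v=5: not <3, res = (-9)-5 = -14
v=11: not <3, res = (-14)-11 = -25
v=3: not <3, res = (-25)-3 = -28
v=11: not <3, res = (-28)-11 = -39
v=13: not <3, res = (-39)-13 = -52

-52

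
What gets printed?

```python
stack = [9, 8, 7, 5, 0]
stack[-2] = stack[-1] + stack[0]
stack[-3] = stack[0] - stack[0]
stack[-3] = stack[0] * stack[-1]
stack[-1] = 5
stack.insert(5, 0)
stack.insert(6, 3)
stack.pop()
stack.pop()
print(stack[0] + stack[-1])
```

14

stack[-2] = stack[-1]+stack[0] = 0+9 = 9 → [9, 8, 7, 9, 0]
stack[-3] = stack[0]-stack[0] = 9-9 = 0 → [9, 8, 0, 9, 0]
stack[-3] = stack[0]*stack[-1] = 9*0 = 0 → [9, 8, 0, 9, 0]
stack[-1] = 5 → [9, 8, 0, 9, 5]
insert 0 at 5 → [9, 8, 0, 9, 5, 0]
insert 3 at 6 → [9, 8, 0, 9, 5, 0, 3]
pop() removes 3 → [9, 8, 0, 9, 5, 0]
pop() removes 0 → [9, 8, 0, 9, 5]
stack[0]+stack[-1] = 9+5 = 14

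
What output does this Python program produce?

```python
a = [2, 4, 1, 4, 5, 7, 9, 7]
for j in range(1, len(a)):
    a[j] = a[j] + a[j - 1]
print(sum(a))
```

136

j=1: a[1] = 4+2 = 6 → [2, 6, 1, 4, 5, 7, 9, 7]
j=2: a[2] = 1+6 = 7 → [2, 6, 7, 4, 5, 7, 9, 7]
j=3: a[3] = 4+7 = 11 → [2, 6, 7, 11, 5, 7, 9, 7]
j=4: a[4] = 5+11 = 16 → [2, 6, 7, 11, 16, 7, 9, 7]
j=5: a[5] = 7+16 = 23 → [2, 6, 7, 11, 16, 23, 9, 7]
j=6: a[6] = 9+23 = 32 → [2, 6, 7, 11, 16, 23, 32, 7]
j=7: a[7] = 7+32 = 39 → [2, 6, 7, 11, 16, 23, 32, 39]
sum = 136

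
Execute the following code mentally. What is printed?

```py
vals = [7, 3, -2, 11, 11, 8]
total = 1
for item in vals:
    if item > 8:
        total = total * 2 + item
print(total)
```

item=7: not >8
item=3: not >8
item=-2: not >8
item=11: >8, total = 1*2+11 = 13
item=11: >8, total = 13*2+11 = 37
item=8: not >8

37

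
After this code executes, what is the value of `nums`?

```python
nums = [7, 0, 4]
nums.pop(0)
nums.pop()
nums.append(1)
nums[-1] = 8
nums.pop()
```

[0]

pop(0) removes 7 → [0, 4]
pop() removes 4 → [0]
append 1 → [0, 1]
nums[-1] = 8 → [0, 8]
pop() removes 8 → [0]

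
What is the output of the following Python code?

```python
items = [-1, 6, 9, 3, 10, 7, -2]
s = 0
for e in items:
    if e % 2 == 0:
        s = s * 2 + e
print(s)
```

e=-1: not even
e=6: even, s = 0*2+6 = 6
e=9: not even
e=3: not even
e=10: even, s = 6*2+10 = 22
e=7: not even
e=-2: even, s = 22*2+(-2) = 42

42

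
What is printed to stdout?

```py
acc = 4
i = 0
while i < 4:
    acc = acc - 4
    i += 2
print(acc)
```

i=0: acc = 4-4 = 0
i=2: acc = 0-4 = -4

-4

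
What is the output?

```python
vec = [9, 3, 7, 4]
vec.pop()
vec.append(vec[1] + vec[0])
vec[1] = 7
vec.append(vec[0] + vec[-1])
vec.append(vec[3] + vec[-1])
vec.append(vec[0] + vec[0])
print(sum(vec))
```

107

pop() removes 4 → [9, 3, 7]
append vec[1]+vec[0] = 3+9 = 12 → [9, 3, 7, 12]
vec[1] = 7 → [9, 7, 7, 12]
append vec[0]+vec[-1] = 9+12 = 21 → [9, 7, 7, 12, 21]
append vec[3]+vec[-1] = 12+21 = 33 → [9, 7, 7, 12, 21, 33]
append vec[0]+vec[0] = 9+9 = 18 → [9, 7, 7, 12, 21, 33, 18]
sum = 107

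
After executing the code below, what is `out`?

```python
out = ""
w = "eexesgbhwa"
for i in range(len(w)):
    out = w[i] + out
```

'awhbgsexee'

i=0: prepend 'e' → 'e'
i=1: prepend 'e' → 'ee'
i=2: prepend 'x' → 'xee'
i=3: prepend 'e' → 'exee'
i=4: prepend 's' → 'sexee'
i=5: prepend 'g' → 'gsexee'
i=6: prepend 'b' → 'bgsexee'
i=7: prepend 'h' → 'hbgsexee'
i=8: prepend 'w' → 'whbgsexee'
i=9: prepend 'a' → 'awhbgsexee'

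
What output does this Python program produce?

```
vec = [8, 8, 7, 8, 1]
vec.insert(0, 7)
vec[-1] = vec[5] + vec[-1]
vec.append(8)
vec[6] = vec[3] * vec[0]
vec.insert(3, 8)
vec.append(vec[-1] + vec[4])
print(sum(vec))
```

153

insert 7 at 0 → [7, 8, 8, 7, 8, 1]
vec[-1] = vec[5]+vec[-1] = 1+1 = 2 → [7, 8, 8, 7, 8, 2]
append 8 → [7, 8, 8, 7, 8, 2, 8]
vec[6] = vec[3]*vec[0] = 7*7 = 49 → [7, 8, 8, 7, 8, 2, 49]
insert 8 at 3 → [7, 8, 8, 8, 7, 8, 2, 49]
append vec[-1]+vec[4] = 49+7 = 56 → [7, 8, 8, 8, 7, 8, 2, 49, 56]
sum = 153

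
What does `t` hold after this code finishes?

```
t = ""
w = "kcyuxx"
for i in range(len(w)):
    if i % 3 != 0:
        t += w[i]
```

'cyxx'

i=0: skip
i=1: add 'c' → 'c'
i=2: add 'y' → 'cy'
i=3: skip
i=4: add 'x' → 'cyx'
i=5: add 'x' → 'cyxx'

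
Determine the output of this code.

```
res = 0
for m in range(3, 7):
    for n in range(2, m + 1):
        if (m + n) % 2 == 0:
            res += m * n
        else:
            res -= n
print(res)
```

m=3,n=2: odd sum, res = 0-2 = -2
m=3,n=3: even sum, res = (-2)+9 = 7
m=4,n=2: even sum, res = 7+8 = 15
m=4,n=3: odd sum, res = 15-3 = 12
m=4,n=4: even sum, res = 12+16 = 28
m=5,n=2: odd sum, res = 28-2 = 26
m=5,n=3: even sum, res = 26+15 = 41
m=5,n=4: odd sum, res = 41-4 = 37
m=5,n=5: even sum, res = 37+25 = 62
m=6,n=2: even sum, res = 62+12 = 74
m=6,n=3: odd sum, res = 74-3 = 71
m=6,n=4: even sum, res = 71+24 = 95
m=6,n=5: odd sum, res = 95-5 = 90
m=6,n=6: even sum, res = 90+36 = 126

126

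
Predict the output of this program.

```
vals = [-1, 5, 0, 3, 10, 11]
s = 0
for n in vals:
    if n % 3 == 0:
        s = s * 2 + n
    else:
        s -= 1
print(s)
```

-7

n=-1: not %3==0, s = 0-1 = -1
n=5: not %3==0, s = (-1)-1 = -2
n=0: %3==0, s = (-2)*2+0 = -4
n=3: %3==0, s = (-4)*2+3 = -5
n=10: not %3==0, s = (-5)-1 = -6
n=11: not %3==0, s = (-6)-1 = -7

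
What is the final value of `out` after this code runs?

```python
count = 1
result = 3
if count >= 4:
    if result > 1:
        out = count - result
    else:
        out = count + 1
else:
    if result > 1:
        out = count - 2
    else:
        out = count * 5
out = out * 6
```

count=1, result=3
count >= 4 is False; result > 1 is True
→ out = count - 2 = -1
out = (-1)*6 = -6

-6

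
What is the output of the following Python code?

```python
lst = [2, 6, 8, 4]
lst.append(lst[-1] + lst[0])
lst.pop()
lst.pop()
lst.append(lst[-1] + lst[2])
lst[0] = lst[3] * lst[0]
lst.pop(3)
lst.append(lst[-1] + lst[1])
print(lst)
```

[32, 6, 8, 14]

append lst[-1]+lst[0] = 4+2 = 6 → [2, 6, 8, 4, 6]
pop() removes 6 → [2, 6, 8, 4]
pop() removes 4 → [2, 6, 8]
append lst[-1]+lst[2] = 8+8 = 16 → [2, 6, 8, 16]
lst[0] = lst[3]*lst[0] = 16*2 = 32 → [32, 6, 8, 16]
pop(3) removes 16 → [32, 6, 8]
append lst[-1]+lst[1] = 8+6 = 14 → [32, 6, 8, 14]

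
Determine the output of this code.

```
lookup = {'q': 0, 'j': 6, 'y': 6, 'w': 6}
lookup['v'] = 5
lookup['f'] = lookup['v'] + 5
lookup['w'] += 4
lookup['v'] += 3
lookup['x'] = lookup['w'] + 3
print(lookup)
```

lookup['v'] = 5 → {'q': 0, 'j': 6, 'y': 6, 'w': 6, 'v': 5}
lookup['f'] = lookup['v']+5 = 10 → {'q': 0, 'j': 6, 'y': 6, 'w': 6, 'v': 5, 'f': 10}
lookup['w'] = 6+4 = 10 → {'q': 0, 'j': 6, 'y': 6, 'w': 10, 'v': 5, 'f': 10}
lookup['v'] = 5+3 = 8 → {'q': 0, 'j': 6, 'y': 6, 'w': 10, 'v': 8, 'f': 10}
lookup['x'] = lookup['w']+3 = 13 → {'q': 0, 'j': 6, 'y': 6, 'w': 10, 'v': 8, 'f': 10, 'x': 13}

{'q': 0, 'j': 6, 'y': 6, 'w': 10, 'v': 8, 'f': 10, 'x': 13}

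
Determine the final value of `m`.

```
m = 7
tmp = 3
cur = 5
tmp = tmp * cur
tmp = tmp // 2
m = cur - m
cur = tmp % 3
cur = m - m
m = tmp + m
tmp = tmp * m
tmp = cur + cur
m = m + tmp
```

5

tmp = 3*5 = 15
tmp = 15//2 = 7
m = 5-7 = -2
cur = 7%3 = 1
cur = (-2)-(-2) = 0
m = 7+(-2) = 5
tmp = 7*5 = 35
tmp = 0+0 = 0
m = 5+0 = 5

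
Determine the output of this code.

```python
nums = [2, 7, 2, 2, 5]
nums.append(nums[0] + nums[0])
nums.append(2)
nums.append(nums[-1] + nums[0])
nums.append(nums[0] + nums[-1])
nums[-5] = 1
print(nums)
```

append nums[0]+nums[0] = 2+2 = 4 → [2, 7, 2, 2, 5, 4]
append 2 → [2, 7, 2, 2, 5, 4, 2]
append nums[-1]+nums[0] = 2+2 = 4 → [2, 7, 2, 2, 5, 4, 2, 4]
append nums[0]+nums[-1] = 2+4 = 6 → [2, 7, 2, 2, 5, 4, 2, 4, 6]
nums[-5] = 1 → [2, 7, 2, 2, 1, 4, 2, 4, 6]

[2, 7, 2, 2, 1, 4, 2, 4, 6]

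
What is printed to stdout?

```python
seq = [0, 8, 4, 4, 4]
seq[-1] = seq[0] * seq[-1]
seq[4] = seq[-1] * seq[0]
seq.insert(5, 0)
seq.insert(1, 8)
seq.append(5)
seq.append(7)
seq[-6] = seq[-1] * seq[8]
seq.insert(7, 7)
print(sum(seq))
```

88

seq[-1] = seq[0]*seq[-1] = 0*4 = 0 → [0, 8, 4, 4, 0]
seq[4] = seq[-1]*seq[0] = 0*0 = 0 → [0, 8, 4, 4, 0]
insert 0 at 5 → [0, 8, 4, 4, 0, 0]
insert 8 at 1 → [0, 8, 8, 4, 4, 0, 0]
append 5 → [0, 8, 8, 4, 4, 0, 0, 5]
append 7 → [0, 8, 8, 4, 4, 0, 0, 5, 7]
seq[-6] = seq[-1]*seq[8] = 7*7 = 49 → [0, 8, 8, 49, 4, 0, 0, 5, 7]
insert 7 at 7 → [0, 8, 8, 49, 4, 0, 0, 7, 5, 7]
sum = 88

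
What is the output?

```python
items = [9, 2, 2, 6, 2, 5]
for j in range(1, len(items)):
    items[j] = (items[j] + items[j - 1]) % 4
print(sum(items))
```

j=1: items[1] = (2+9)%4 = 3 → [9, 3, 2, 6, 2, 5]
j=2: items[2] = (2+3)%4 = 1 → [9, 3, 1, 6, 2, 5]
j=3: items[3] = (6+1)%4 = 3 → [9, 3, 1, 3, 2, 5]
j=4: items[4] = (2+3)%4 = 1 → [9, 3, 1, 3, 1, 5]
j=5: items[5] = (5+1)%4 = 2 → [9, 3, 1, 3, 1, 2]
sum = 19

19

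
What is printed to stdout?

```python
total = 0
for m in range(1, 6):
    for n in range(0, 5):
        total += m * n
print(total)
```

150

m=1,n=0: total = 0+0 = 0
m=1,n=1: total = 0+1 = 1
m=1,n=2: total = 1+2 = 3
m=1,n=3: total = 3+3 = 6
m=1,n=4: total = 6+4 = 10
m=2,n=0: total = 10+0 = 10
m=2,n=1: total = 10+2 = 12
m=2,n=2: total = 12+4 = 16
m=2,n=3: total = 16+6 = 22
m=2,n=4: total = 22+8 = 30
m=3,n=0: total = 30+0 = 30
m=3,n=1: total = 30+3 = 33
m=3,n=2: total = 33+6 = 39
m=3,n=3: total = 39+9 = 48
m=3,n=4: total = 48+12 = 60
m=4,n=0: total = 60+0 = 60
m=4,n=1: total = 60+4 = 64
m=4,n=2: total = 64+8 = 72
m=4,n=3: total = 72+12 = 84
m=4,n=4: total = 84+16 = 100
m=5,n=0: total = 100+0 = 100
m=5,n=1: total = 100+5 = 105
m=5,n=2: total = 105+10 = 115
m=5,n=3: total = 115+15 = 130
m=5,n=4: total = 130+20 = 150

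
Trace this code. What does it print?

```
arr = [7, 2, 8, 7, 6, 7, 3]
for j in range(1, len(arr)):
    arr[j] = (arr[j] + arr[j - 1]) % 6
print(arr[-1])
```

4

j=1: arr[1] = (2+7)%6 = 3 → [7, 3, 8, 7, 6, 7, 3]
j=2: arr[2] = (8+3)%6 = 5 → [7, 3, 5, 7, 6, 7, 3]
j=3: arr[3] = (7+5)%6 = 0 → [7, 3, 5, 0, 6, 7, 3]
j=4: arr[4] = (6+0)%6 = 0 → [7, 3, 5, 0, 0, 7, 3]
j=5: arr[5] = (7+0)%6 = 1 → [7, 3, 5, 0, 0, 1, 3]
j=6: arr[6] = (3+1)%6 = 4 → [7, 3, 5, 0, 0, 1, 4]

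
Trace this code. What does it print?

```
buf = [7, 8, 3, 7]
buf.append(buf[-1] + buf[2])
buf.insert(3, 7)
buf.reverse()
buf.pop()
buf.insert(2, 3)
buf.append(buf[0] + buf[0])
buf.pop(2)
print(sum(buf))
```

append buf[-1]+buf[2] = 7+3 = 10 → [7, 8, 3, 7, 10]
insert 7 at 3 → [7, 8, 3, 7, 7, 10]
reverse → [10, 7, 7, 3, 8, 7]
pop() removes 7 → [10, 7, 7, 3, 8]
insert 3 at 2 → [10, 7, 3, 7, 3, 8]
append buf[0]+buf[0] = 10+10 = 20 → [10, 7, 3, 7, 3, 8, 20]
pop(2) removes 3 → [10, 7, 7, 3, 8, 20]
sum = 55

55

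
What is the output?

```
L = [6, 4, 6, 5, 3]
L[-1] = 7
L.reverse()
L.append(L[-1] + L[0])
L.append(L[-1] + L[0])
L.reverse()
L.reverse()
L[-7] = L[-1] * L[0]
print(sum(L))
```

L[-1] = 7 → [6, 4, 6, 5, 7]
reverse → [7, 5, 6, 4, 6]
append L[-1]+L[0] = 6+7 = 13 → [7, 5, 6, 4, 6, 13]
append L[-1]+L[0] = 13+7 = 20 → [7, 5, 6, 4, 6, 13, 20]
reverse → [20, 13, 6, 4, 6, 5, 7]
reverse → [7, 5, 6, 4, 6, 13, 20]
L[-7] = L[-1]*L[0] = 20*7 = 140 → [140, 5, 6, 4, 6, 13, 20]
sum = 194

194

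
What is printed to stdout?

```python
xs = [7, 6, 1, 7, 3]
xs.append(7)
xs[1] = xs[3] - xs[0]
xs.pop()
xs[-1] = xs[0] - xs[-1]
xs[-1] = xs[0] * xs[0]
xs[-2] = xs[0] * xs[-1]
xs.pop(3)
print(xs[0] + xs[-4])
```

14

append 7 → [7, 6, 1, 7, 3, 7]
xs[1] = xs[3]-xs[0] = 7-7 = 0 → [7, 0, 1, 7, 3, 7]
pop() removes 7 → [7, 0, 1, 7, 3]
xs[-1] = xs[0]-xs[-1] = 7-3 = 4 → [7, 0, 1, 7, 4]
xs[-1] = xs[0]*xs[0] = 7*7 = 49 → [7, 0, 1, 7, 49]
xs[-2] = xs[0]*xs[-1] = 7*49 = 343 → [7, 0, 1, 343, 49]
pop(3) removes 343 → [7, 0, 1, 49]
xs[0]+xs[-4] = 7+7 = 14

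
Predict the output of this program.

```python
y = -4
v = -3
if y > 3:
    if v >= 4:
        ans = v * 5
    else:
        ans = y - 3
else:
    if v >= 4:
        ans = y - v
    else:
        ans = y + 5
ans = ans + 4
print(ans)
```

5

y=-4, v=-3
y > 3 is False; v >= 4 is False
→ ans = y + 5 = 1
ans = 1+4 = 5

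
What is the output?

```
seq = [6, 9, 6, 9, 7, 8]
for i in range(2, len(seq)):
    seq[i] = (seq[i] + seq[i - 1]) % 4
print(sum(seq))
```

i=2: seq[2] = (6+9)%4 = 3 → [6, 9, 3, 9, 7, 8]
i=3: seq[3] = (9+3)%4 = 0 → [6, 9, 3, 0, 7, 8]
i=4: seq[4] = (7+0)%4 = 3 → [6, 9, 3, 0, 3, 8]
i=5: seq[5] = (8+3)%4 = 3 → [6, 9, 3, 0, 3, 3]
sum = 24

24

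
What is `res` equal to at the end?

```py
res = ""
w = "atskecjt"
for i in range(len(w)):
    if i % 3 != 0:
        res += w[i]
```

'tsect'

i=0: skip
i=1: add 't' → 't'
i=2: add 's' → 'ts'
i=3: skip
i=4: add 'e' → 'tse'
i=5: add 'c' → 'tsec'
i=6: skip
i=7: add 't' → 'tsect'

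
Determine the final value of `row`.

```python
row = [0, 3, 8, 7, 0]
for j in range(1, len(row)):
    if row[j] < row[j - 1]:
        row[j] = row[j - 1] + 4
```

j=1: 3>=0, unchanged → [0, 3, 8, 7, 0]
j=2: 8>=3, unchanged → [0, 3, 8, 7, 0]
j=3: 7<8, row[3] = 8+4 = 12 → [0, 3, 8, 12, 0]
j=4: 0<12, row[4] = 12+4 = 16 → [0, 3, 8, 12, 16]

[0, 3, 8, 12, 16]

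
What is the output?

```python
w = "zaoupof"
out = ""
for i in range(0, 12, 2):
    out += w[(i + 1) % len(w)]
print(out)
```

i=0: add w[1]='a' → 'a'
i=2: add w[3]='u' → 'au'
i=4: add w[5]='o' → 'auo'
i=6: add w[0]='z' → 'auoz'
i=8: add w[2]='o' → 'auozo'
i=10: add w[4]='p' → 'auozop'

auozop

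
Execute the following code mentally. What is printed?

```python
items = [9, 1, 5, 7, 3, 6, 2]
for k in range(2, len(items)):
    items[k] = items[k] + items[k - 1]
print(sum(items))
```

91

k=2: items[2] = 5+1 = 6 → [9, 1, 6, 7, 3, 6, 2]
k=3: items[3] = 7+6 = 13 → [9, 1, 6, 13, 3, 6, 2]
k=4: items[4] = 3+13 = 16 → [9, 1, 6, 13, 16, 6, 2]
k=5: items[5] = 6+16 = 22 → [9, 1, 6, 13, 16, 22, 2]
k=6: items[6] = 2+22 = 24 → [9, 1, 6, 13, 16, 22, 24]
sum = 91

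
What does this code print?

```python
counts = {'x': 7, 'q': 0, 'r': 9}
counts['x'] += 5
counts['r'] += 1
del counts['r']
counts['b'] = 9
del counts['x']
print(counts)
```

counts['x'] = 7+5 = 12 → {'x': 12, 'q': 0, 'r': 9}
counts['r'] = 9+1 = 10 → {'x': 12, 'q': 0, 'r': 10}
del 'r' → {'x': 12, 'q': 0}
counts['b'] = 9 → {'x': 12, 'q': 0, 'b': 9}
del 'x' → {'q': 0, 'b': 9}

{'q': 0, 'b': 9}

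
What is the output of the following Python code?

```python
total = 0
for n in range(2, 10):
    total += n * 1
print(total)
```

44

n=2: total = 0+2*1 = 2
n=3: total = 2+3*1 = 5
n=4: total = 5+4*1 = 9
n=5: total = 9+5*1 = 14
n=6: total = 14+6*1 = 20
n=7: total = 20+7*1 = 27
n=8: total = 27+8*1 = 35
n=9: total = 35+9*1 = 44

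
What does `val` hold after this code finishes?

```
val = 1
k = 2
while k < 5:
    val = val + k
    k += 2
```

7

k=2: val = 1+2 = 3
k=4: val = 3+4 = 7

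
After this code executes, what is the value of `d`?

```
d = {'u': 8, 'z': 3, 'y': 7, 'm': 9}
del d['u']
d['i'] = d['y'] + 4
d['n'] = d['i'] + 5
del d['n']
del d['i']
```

{'z': 3, 'y': 7, 'm': 9}

del 'u' → {'z': 3, 'y': 7, 'm': 9}
d['i'] = d['y']+4 = 11 → {'z': 3, 'y': 7, 'm': 9, 'i': 11}
d['n'] = d['i']+5 = 16 → {'z': 3, 'y': 7, 'm': 9, 'i': 11, 'n': 16}
del 'n' → {'z': 3, 'y': 7, 'm': 9, 'i': 11}
del 'i' → {'z': 3, 'y': 7, 'm': 9}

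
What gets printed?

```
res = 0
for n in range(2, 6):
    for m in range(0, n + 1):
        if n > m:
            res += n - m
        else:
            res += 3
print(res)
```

46

n=2,m=0: 2>0, res = 0+2 = 2
n=2,m=1: 2>1, res = 2+1 = 3
n=2,m=2: not 2>2, res = 3+3 = 6
n=3,m=0: 3>0, res = 6+3 = 9
n=3,m=1: 3>1, res = 9+2 = 11
n=3,m=2: 3>2, res = 11+1 = 12
n=3,m=3: not 3>3, res = 12+3 = 15
n=4,m=0: 4>0, res = 15+4 = 19
n=4,m=1: 4>1, res = 19+3 = 22
n=4,m=2: 4>2, res = 22+2 = 24
n=4,m=3: 4>3, res = 24+1 = 25
n=4,m=4: not 4>4, res = 25+3 = 28
n=5,m=0: 5>0, res = 28+5 = 33
n=5,m=1: 5>1, res = 33+4 = 37
n=5,m=2: 5>2, res = 37+3 = 40
n=5,m=3: 5>3, res = 40+2 = 42
n=5,m=4: 5>4, res = 42+1 = 43
n=5,m=5: not 5>5, res = 43+3 = 46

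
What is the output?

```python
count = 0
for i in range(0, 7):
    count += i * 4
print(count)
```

i=0: count = 0+0*4 = 0
i=1: count = 0+1*4 = 4
i=2: count = 4+2*4 = 12
i=3: count = 12+3*4 = 24
i=4: count = 24+4*4 = 40
i=5: count = 40+5*4 = 60
i=6: count = 60+6*4 = 84

84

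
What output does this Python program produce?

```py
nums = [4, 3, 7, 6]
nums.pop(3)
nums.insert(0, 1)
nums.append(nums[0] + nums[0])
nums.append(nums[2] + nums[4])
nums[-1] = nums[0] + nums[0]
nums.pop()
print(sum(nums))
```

pop(3) removes 6 → [4, 3, 7]
insert 1 at 0 → [1, 4, 3, 7]
append nums[0]+nums[0] = 1+1 = 2 → [1, 4, 3, 7, 2]
append nums[2]+nums[4] = 3+2 = 5 → [1, 4, 3, 7, 2, 5]
nums[-1] = nums[0]+nums[0] = 1+1 = 2 → [1, 4, 3, 7, 2, 2]
pop() removes 2 → [1, 4, 3, 7, 2]
sum = 17

17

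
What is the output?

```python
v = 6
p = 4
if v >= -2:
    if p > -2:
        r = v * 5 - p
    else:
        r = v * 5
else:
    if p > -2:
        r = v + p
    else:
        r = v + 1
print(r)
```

v=6, p=4
v >= -2 is True; p > -2 is True
→ r = v * 5 - p = 26

26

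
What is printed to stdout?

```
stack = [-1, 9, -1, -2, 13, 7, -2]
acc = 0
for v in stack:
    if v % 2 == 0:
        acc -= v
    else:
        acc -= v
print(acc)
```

v=-1: not even, acc = 0-(-1) = 1
v=9: not even, acc = 1-9 = -8
v=-1: not even, acc = (-8)-(-1) = -7
v=-2: even, acc = (-7)-(-2) = -5
v=13: not even, acc = (-5)-13 = -18
v=7: not even, acc = (-18)-7 = -25
v=-2: even, acc = (-25)-(-2) = -23

-23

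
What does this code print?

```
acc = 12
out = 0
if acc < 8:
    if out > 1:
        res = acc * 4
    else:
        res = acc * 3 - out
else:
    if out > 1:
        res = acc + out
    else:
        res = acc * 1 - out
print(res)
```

acc=12, out=0
acc < 8 is False; out > 1 is False
→ res = acc * 1 - out = 12

12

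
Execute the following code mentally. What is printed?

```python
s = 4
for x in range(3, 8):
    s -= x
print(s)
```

x=3: s = 4-3 = 1
x=4: s = 1-4 = -3
x=5: s = (-3)-5 = -8
x=6: s = (-8)-6 = -14
x=7: s = (-14)-7 = -21

-21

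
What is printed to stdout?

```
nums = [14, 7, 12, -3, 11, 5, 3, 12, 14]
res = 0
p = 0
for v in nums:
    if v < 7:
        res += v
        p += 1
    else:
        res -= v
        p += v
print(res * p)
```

v=14: not <7, res = 0-14 = -14; p=14
v=7: not <7, res = (-14)-7 = -21; p=21
v=12: not <7, res = (-21)-12 = -33; p=33
v=-3: <7, res = (-33)+(-3) = -36; p=34
v=11: not <7, res = (-36)-11 = -47; p=45
v=5: <7, res = (-47)+5 = -42; p=46
v=3: <7, res = (-42)+3 = -39; p=47
v=12: not <7, res = (-39)-12 = -51; p=59
v=14: not <7, res = (-51)-14 = -65; p=73
res*p = (-65)*73 = -4745

-4745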